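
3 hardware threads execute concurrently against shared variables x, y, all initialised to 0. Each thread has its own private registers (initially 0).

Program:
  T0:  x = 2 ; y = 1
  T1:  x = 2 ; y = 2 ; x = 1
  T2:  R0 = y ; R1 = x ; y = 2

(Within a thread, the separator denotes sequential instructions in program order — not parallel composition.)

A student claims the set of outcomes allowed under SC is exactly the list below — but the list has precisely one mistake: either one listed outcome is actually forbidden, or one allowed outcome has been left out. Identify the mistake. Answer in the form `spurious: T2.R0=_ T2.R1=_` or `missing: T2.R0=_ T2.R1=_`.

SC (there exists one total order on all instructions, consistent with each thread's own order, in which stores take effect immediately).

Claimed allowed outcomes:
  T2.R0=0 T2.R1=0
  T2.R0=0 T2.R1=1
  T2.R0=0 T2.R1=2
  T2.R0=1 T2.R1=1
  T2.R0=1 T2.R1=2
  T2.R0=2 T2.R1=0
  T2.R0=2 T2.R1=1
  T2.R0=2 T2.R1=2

spurious: T2.R0=2 T2.R1=0

outcome vector order: (T2.R0,T2.R1)
[SC] allowed = {(0,0) (0,1) (0,2) (1,1) (1,2) (2,1) (2,2)}
claimed∖SC = {(2,0)}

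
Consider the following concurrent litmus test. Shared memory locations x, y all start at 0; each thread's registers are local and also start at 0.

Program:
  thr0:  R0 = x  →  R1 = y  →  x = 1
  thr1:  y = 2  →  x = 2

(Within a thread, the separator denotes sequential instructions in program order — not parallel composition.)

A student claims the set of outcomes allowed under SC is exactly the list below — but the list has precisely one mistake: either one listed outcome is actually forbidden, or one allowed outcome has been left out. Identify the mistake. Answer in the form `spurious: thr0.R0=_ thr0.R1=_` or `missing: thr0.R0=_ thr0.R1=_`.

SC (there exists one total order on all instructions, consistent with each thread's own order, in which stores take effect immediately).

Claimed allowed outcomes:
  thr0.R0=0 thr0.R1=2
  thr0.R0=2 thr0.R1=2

outcome vector order: (thr0.R0,thr0.R1)
under SC → 00 02 22
SC∖claimed = {00}

missing: thr0.R0=0 thr0.R1=0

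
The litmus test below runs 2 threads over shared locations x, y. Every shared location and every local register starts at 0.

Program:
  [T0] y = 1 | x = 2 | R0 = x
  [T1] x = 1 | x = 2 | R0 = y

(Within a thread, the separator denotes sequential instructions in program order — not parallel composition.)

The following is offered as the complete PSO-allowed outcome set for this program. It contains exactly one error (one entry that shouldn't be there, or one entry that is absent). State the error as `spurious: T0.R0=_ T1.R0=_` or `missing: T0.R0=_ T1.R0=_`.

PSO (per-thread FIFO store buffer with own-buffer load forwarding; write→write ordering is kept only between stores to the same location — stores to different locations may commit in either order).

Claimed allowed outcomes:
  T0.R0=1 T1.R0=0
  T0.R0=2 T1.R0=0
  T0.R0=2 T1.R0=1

missing: T0.R0=1 T1.R0=1

outcome vector order: (T0.R0,T1.R0)
PSO: 4 outcomes — {10 11 20 21}
PSO∖claimed = {11}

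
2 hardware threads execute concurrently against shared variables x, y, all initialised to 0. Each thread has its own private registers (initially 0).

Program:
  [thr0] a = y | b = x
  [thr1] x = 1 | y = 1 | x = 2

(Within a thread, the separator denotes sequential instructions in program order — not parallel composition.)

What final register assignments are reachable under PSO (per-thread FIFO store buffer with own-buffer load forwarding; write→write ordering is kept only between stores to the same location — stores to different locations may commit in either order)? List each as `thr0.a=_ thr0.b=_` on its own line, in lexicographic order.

thr0.a=0 thr0.b=0
thr0.a=0 thr0.b=1
thr0.a=0 thr0.b=2
thr0.a=1 thr0.b=0
thr0.a=1 thr0.b=1
thr0.a=1 thr0.b=2

outcome vector order: (thr0.a,thr0.b)
|PSO outcomes| = 6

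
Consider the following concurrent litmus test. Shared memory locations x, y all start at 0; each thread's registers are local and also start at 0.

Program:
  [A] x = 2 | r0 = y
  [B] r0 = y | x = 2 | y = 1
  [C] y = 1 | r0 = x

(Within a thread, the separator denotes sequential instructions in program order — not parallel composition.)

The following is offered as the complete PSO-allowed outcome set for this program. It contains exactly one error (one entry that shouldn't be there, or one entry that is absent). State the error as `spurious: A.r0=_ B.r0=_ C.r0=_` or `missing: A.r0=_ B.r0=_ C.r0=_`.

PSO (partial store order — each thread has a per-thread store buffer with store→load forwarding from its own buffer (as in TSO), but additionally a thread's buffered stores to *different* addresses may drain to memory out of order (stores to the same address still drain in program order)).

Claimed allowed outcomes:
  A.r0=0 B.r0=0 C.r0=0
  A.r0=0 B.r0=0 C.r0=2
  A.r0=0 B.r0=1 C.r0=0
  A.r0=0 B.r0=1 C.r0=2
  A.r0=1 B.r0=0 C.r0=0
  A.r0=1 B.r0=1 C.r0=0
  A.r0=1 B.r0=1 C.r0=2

outcome vector order: (A.r0,B.r0,C.r0)
under PSO → (0,0,0), (0,0,2), (0,1,0), (0,1,2), (1,0,0), (1,0,2), (1,1,0), (1,1,2)
PSO∖claimed = {(1,0,2)}

missing: A.r0=1 B.r0=0 C.r0=2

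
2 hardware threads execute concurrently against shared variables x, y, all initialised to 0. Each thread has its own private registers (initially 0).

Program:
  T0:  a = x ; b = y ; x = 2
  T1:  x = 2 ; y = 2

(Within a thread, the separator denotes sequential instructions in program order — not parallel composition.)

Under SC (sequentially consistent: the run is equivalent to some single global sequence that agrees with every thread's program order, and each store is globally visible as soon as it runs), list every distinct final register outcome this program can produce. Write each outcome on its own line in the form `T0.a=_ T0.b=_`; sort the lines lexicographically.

outcome vector order: (T0.a,T0.b)
|SC outcomes| = 4

T0.a=0 T0.b=0
T0.a=0 T0.b=2
T0.a=2 T0.b=0
T0.a=2 T0.b=2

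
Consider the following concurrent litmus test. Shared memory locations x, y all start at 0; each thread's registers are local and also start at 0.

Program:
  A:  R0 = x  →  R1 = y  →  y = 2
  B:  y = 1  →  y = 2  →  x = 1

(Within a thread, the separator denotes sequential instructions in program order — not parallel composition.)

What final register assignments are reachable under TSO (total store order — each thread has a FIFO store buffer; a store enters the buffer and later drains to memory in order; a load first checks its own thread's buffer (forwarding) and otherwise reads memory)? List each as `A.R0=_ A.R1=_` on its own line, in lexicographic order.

outcome vector order: (A.R0,A.R1)
|TSO outcomes| = 4

A.R0=0 A.R1=0
A.R0=0 A.R1=1
A.R0=0 A.R1=2
A.R0=1 A.R1=2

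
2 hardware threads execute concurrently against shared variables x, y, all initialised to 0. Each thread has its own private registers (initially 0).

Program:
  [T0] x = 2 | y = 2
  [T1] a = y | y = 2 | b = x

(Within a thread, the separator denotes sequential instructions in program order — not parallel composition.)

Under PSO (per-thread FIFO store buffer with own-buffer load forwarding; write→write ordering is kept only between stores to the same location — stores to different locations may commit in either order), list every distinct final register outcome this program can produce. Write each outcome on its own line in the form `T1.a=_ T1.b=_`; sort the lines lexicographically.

outcome vector order: (T1.a,T1.b)
|PSO outcomes| = 4

T1.a=0 T1.b=0
T1.a=0 T1.b=2
T1.a=2 T1.b=0
T1.a=2 T1.b=2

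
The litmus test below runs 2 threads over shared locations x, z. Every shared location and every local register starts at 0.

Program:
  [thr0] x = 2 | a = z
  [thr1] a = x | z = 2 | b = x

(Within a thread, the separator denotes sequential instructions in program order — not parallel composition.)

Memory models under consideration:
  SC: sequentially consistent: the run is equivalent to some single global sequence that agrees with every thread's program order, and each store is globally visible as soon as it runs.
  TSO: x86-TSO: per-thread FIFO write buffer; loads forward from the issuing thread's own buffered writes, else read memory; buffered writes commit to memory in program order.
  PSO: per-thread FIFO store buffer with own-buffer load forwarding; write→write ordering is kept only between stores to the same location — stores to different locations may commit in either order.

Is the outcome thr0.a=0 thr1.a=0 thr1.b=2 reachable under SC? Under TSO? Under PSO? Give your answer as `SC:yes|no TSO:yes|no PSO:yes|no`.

SC:yes TSO:yes PSO:yes

outcome vector order: (thr0.a,thr1.a,thr1.b)
SC: 5 outcomes — {(0,0,2); (0,2,2); (2,0,0); (2,0,2); (2,2,2)}
TSO: 6 outcomes — {(0,0,0); (0,0,2); (0,2,2); (2,0,0); (2,0,2); (2,2,2)}
PSO: 6 outcomes — {(0,0,0); (0,0,2); (0,2,2); (2,0,0); (2,0,2); (2,2,2)}
target (0,0,2) ∈ {SC,TSO,PSO}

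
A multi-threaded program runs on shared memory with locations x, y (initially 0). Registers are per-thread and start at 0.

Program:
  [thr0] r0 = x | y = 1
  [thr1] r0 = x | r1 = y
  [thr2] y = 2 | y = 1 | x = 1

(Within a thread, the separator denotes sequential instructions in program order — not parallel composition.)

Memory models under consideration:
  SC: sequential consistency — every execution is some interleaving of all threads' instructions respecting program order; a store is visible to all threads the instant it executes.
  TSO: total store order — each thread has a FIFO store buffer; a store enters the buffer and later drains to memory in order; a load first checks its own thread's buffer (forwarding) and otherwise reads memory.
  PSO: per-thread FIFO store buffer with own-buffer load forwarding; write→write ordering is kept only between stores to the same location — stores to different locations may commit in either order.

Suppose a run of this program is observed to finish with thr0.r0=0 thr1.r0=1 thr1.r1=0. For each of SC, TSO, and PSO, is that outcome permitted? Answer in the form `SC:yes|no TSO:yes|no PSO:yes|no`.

SC:no TSO:no PSO:yes

outcome vector order: (thr0.r0,thr1.r0,thr1.r1)
under SC → 0/0/0, 0/0/1, 0/0/2, 0/1/1, 1/0/0, 1/0/1, 1/0/2, 1/1/1
under TSO → 0/0/0, 0/0/1, 0/0/2, 0/1/1, 1/0/0, 1/0/1, 1/0/2, 1/1/1
under PSO → 0/0/0, 0/0/1, 0/0/2, 0/1/0, 0/1/1, 0/1/2, 1/0/0, 1/0/1, 1/0/2, 1/1/0, 1/1/1, 1/1/2
target 0/1/0 ∈ {PSO}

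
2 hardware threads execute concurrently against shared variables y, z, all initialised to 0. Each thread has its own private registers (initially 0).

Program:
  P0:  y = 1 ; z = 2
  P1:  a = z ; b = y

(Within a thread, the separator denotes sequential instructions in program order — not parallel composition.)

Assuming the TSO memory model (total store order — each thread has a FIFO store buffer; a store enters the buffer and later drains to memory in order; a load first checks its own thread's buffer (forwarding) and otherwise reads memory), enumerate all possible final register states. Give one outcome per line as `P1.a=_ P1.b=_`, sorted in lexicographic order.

outcome vector order: (P1.a,P1.b)
|TSO outcomes| = 3

P1.a=0 P1.b=0
P1.a=0 P1.b=1
P1.a=2 P1.b=1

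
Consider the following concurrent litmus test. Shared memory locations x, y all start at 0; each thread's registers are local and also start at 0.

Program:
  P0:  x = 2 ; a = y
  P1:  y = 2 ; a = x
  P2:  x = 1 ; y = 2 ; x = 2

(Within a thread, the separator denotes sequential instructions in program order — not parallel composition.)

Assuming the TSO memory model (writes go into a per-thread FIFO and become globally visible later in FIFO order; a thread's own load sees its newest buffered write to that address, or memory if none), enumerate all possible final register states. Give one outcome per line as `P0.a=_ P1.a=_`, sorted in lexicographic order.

outcome vector order: (P0.a,P1.a)
|TSO outcomes| = 6

P0.a=0 P1.a=0
P0.a=0 P1.a=1
P0.a=0 P1.a=2
P0.a=2 P1.a=0
P0.a=2 P1.a=1
P0.a=2 P1.a=2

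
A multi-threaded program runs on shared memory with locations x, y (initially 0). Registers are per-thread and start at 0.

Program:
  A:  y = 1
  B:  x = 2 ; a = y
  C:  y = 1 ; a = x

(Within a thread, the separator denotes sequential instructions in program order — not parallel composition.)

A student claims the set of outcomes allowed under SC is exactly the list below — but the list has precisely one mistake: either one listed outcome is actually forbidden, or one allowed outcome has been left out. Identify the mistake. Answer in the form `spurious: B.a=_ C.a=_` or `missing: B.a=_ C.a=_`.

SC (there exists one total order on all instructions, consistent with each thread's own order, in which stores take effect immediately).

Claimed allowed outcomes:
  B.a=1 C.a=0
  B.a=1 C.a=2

missing: B.a=0 C.a=2

outcome vector order: (B.a,C.a)
SC (3): <0 2>; <1 0>; <1 2>
SC∖claimed = {<0 2>}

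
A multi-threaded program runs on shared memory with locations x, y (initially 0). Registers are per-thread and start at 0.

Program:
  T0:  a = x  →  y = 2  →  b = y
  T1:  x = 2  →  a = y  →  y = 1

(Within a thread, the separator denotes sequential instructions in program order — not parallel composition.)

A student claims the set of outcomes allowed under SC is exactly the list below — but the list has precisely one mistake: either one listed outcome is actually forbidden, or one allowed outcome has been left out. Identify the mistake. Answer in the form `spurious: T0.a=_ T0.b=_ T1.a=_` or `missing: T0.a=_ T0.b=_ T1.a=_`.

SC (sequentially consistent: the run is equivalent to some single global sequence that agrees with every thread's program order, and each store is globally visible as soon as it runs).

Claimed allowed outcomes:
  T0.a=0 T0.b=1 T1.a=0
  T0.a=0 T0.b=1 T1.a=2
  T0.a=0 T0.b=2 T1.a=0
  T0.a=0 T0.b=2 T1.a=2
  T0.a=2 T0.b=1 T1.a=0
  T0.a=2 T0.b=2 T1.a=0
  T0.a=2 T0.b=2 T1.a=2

outcome vector order: (T0.a,T0.b,T1.a)
under SC → <0 1 0> <0 1 2> <0 2 0> <0 2 2> <2 1 0> <2 1 2> <2 2 0> <2 2 2>
SC∖claimed = {<2 1 2>}

missing: T0.a=2 T0.b=1 T1.a=2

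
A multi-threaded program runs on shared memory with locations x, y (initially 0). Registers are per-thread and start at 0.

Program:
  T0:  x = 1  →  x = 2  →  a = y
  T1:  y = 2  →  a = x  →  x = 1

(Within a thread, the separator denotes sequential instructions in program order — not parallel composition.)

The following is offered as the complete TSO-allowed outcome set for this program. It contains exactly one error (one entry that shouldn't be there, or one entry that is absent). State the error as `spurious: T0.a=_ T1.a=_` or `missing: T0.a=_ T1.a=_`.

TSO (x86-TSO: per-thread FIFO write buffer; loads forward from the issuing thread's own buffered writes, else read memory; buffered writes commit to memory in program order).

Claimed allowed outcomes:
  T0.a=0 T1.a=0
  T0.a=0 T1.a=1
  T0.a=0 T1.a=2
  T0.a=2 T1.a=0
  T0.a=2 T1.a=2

missing: T0.a=2 T1.a=1

outcome vector order: (T0.a,T1.a)
[TSO] allowed = {(0,0), (0,1), (0,2), (2,0), (2,1), (2,2)}
TSO∖claimed = {(2,1)}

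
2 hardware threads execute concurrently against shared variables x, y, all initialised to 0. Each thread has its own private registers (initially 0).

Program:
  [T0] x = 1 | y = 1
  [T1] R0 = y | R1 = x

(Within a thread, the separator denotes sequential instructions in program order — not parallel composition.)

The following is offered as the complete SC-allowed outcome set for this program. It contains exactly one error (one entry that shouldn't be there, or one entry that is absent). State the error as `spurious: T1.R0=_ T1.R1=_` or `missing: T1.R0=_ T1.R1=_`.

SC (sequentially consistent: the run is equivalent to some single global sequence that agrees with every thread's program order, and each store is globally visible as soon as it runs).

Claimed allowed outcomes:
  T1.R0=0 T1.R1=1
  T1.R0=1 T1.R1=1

missing: T1.R0=0 T1.R1=0

outcome vector order: (T1.R0,T1.R1)
under SC → <0 0> <0 1> <1 1>
SC∖claimed = {<0 0>}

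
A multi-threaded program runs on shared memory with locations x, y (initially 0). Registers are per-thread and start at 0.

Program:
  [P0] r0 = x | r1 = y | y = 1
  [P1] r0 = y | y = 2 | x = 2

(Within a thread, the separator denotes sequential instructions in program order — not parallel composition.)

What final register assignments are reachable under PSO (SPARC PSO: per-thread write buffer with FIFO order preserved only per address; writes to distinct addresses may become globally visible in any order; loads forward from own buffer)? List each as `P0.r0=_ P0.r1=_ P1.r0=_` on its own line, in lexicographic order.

P0.r0=0 P0.r1=0 P1.r0=0
P0.r0=0 P0.r1=0 P1.r0=1
P0.r0=0 P0.r1=2 P1.r0=0
P0.r0=2 P0.r1=0 P1.r0=0
P0.r0=2 P0.r1=2 P1.r0=0

outcome vector order: (P0.r0,P0.r1,P1.r0)
|PSO outcomes| = 5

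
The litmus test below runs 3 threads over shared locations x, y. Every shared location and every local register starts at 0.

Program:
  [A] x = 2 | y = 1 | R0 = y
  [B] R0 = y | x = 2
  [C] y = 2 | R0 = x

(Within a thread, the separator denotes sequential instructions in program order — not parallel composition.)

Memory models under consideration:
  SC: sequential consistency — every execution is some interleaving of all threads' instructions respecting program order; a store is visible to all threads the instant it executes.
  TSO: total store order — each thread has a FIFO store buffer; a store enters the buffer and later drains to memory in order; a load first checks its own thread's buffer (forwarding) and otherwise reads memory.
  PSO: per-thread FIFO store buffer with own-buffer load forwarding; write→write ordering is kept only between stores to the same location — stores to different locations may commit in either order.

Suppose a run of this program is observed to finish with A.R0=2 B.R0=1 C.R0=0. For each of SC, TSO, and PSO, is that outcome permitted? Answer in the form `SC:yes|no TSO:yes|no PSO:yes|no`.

outcome vector order: (A.R0,B.R0,C.R0)
under SC → <1 0 0>; <1 0 2>; <1 1 0>; <1 1 2>; <1 2 0>; <1 2 2>; <2 0 2>; <2 1 2>; <2 2 2>
under TSO → <1 0 0>; <1 0 2>; <1 1 0>; <1 1 2>; <1 2 0>; <1 2 2>; <2 0 0>; <2 0 2>; <2 1 0>; <2 1 2>; <2 2 0>; <2 2 2>
under PSO → <1 0 0>; <1 0 2>; <1 1 0>; <1 1 2>; <1 2 0>; <1 2 2>; <2 0 0>; <2 0 2>; <2 1 0>; <2 1 2>; <2 2 0>; <2 2 2>
target <2 1 0> ∈ {TSO,PSO}

SC:no TSO:yes PSO:yes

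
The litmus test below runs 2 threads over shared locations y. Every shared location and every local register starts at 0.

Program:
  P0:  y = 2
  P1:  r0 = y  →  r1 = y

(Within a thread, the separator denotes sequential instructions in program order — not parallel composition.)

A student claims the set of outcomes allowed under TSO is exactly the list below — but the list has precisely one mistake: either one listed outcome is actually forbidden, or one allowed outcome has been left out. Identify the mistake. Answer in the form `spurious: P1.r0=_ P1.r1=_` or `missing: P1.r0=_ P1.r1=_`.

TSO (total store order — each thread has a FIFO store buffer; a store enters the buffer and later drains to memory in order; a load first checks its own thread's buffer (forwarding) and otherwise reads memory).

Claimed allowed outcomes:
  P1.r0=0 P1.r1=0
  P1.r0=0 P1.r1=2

missing: P1.r0=2 P1.r1=2

outcome vector order: (P1.r0,P1.r1)
TSO: 3 outcomes — {0/0 0/2 2/2}
TSO∖claimed = {2/2}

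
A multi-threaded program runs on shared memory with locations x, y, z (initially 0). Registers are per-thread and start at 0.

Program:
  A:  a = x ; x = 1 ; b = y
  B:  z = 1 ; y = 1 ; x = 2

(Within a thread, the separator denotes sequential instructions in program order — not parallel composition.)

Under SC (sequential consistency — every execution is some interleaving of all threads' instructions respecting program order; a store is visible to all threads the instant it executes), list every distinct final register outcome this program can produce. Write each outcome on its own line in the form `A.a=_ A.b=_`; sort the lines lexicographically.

A.a=0 A.b=0
A.a=0 A.b=1
A.a=2 A.b=1

outcome vector order: (A.a,A.b)
|SC outcomes| = 3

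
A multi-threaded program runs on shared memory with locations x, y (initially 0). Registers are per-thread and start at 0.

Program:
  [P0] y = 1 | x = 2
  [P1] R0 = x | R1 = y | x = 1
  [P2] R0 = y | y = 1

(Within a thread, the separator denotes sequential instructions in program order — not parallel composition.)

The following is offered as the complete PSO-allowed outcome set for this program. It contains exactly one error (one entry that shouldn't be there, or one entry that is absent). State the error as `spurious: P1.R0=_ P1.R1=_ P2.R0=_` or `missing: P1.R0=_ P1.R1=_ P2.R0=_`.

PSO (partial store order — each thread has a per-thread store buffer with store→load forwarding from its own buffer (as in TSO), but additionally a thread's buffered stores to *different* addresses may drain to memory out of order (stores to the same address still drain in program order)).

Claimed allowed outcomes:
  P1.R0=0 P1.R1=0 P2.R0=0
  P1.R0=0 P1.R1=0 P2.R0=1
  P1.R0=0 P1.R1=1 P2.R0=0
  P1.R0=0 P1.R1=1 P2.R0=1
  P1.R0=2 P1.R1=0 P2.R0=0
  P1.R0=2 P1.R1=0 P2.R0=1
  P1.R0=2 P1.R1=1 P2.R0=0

missing: P1.R0=2 P1.R1=1 P2.R0=1

outcome vector order: (P1.R0,P1.R1,P2.R0)
[PSO] allowed = {0/0/0 0/0/1 0/1/0 0/1/1 2/0/0 2/0/1 2/1/0 2/1/1}
PSO∖claimed = {2/1/1}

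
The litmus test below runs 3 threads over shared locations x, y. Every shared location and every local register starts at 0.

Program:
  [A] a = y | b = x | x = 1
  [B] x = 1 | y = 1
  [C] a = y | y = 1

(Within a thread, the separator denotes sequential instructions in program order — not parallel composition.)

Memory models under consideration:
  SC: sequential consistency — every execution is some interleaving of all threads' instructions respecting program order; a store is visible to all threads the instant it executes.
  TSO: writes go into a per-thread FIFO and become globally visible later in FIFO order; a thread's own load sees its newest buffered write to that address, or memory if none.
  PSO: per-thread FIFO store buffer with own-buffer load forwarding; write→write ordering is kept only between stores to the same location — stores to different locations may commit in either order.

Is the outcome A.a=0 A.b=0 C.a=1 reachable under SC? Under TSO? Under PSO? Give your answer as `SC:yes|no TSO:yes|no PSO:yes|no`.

outcome vector order: (A.a,A.b,C.a)
[SC] allowed = {000, 001, 010, 011, 100, 110, 111}
[TSO] allowed = {000, 001, 010, 011, 100, 110, 111}
[PSO] allowed = {000, 001, 010, 011, 100, 101, 110, 111}
target 001 ∈ {SC,TSO,PSO}

SC:yes TSO:yes PSO:yes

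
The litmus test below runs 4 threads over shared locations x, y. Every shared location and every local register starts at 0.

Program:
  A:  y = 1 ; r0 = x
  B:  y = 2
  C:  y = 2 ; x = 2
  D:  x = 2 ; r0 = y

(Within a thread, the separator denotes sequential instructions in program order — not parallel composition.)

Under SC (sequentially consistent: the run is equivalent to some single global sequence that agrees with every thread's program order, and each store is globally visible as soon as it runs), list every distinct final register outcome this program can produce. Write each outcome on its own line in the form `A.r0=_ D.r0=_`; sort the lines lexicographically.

outcome vector order: (A.r0,D.r0)
|SC outcomes| = 5

A.r0=0 D.r0=1
A.r0=0 D.r0=2
A.r0=2 D.r0=0
A.r0=2 D.r0=1
A.r0=2 D.r0=2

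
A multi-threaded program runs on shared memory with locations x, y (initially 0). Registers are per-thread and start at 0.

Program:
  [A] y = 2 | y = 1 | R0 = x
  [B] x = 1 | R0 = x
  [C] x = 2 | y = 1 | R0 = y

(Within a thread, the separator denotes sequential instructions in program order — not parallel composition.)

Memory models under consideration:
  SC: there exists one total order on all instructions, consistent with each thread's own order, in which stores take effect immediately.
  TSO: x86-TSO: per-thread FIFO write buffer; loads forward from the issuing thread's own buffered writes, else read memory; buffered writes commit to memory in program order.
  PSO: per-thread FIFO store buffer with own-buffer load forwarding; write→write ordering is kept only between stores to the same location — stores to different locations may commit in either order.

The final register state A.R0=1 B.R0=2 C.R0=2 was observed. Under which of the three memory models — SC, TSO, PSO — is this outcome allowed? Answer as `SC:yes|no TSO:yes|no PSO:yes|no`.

outcome vector order: (A.R0,B.R0,C.R0)
SC: 9 outcomes — {011; 021; 111; 112; 121; 211; 212; 221; 222}
TSO: 12 outcomes — {011; 012; 021; 022; 111; 112; 121; 122; 211; 212; 221; 222}
PSO: 12 outcomes — {011; 012; 021; 022; 111; 112; 121; 122; 211; 212; 221; 222}
target 122 ∈ {TSO,PSO}

SC:no TSO:yes PSO:yes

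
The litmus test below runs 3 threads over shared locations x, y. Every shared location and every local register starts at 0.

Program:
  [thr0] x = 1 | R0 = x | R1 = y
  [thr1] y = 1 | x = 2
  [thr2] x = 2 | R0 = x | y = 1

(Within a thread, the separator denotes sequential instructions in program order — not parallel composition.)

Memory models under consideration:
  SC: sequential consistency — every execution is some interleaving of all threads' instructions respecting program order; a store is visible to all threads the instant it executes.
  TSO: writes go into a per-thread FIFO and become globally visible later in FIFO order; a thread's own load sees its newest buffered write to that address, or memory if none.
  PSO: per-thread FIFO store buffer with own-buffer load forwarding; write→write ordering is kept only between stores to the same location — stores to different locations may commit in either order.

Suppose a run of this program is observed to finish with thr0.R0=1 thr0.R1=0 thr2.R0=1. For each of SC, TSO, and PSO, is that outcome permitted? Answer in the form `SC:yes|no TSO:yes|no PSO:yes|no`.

outcome vector order: (thr0.R0,thr0.R1,thr2.R0)
SC: 7 outcomes — {(1,0,1), (1,0,2), (1,1,1), (1,1,2), (2,0,2), (2,1,1), (2,1,2)}
TSO: 7 outcomes — {(1,0,1), (1,0,2), (1,1,1), (1,1,2), (2,0,2), (2,1,1), (2,1,2)}
PSO: 8 outcomes — {(1,0,1), (1,0,2), (1,1,1), (1,1,2), (2,0,1), (2,0,2), (2,1,1), (2,1,2)}
target (1,0,1) ∈ {SC,TSO,PSO}

SC:yes TSO:yes PSO:yes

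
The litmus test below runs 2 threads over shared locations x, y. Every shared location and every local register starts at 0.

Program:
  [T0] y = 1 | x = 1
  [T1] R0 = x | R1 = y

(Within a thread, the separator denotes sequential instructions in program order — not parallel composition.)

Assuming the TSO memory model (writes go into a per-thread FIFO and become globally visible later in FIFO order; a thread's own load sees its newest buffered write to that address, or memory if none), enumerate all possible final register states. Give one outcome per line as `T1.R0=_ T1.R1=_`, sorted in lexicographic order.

T1.R0=0 T1.R1=0
T1.R0=0 T1.R1=1
T1.R0=1 T1.R1=1

outcome vector order: (T1.R0,T1.R1)
|TSO outcomes| = 3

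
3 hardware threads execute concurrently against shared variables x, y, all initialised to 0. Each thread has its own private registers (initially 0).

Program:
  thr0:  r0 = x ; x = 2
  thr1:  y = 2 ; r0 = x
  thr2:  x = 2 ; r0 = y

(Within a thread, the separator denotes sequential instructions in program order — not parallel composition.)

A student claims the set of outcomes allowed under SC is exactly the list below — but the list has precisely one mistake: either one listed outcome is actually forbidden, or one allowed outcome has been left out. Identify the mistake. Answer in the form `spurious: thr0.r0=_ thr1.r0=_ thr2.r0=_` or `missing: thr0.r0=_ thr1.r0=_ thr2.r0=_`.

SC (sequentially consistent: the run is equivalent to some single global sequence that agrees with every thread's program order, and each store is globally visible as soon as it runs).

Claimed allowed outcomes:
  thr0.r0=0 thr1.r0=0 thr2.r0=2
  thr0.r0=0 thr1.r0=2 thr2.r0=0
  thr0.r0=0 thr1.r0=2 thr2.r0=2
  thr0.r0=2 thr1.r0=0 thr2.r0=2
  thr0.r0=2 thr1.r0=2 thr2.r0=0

outcome vector order: (thr0.r0,thr1.r0,thr2.r0)
SC (6): 0/0/2 0/2/0 0/2/2 2/0/2 2/2/0 2/2/2
SC∖claimed = {2/2/2}

missing: thr0.r0=2 thr1.r0=2 thr2.r0=2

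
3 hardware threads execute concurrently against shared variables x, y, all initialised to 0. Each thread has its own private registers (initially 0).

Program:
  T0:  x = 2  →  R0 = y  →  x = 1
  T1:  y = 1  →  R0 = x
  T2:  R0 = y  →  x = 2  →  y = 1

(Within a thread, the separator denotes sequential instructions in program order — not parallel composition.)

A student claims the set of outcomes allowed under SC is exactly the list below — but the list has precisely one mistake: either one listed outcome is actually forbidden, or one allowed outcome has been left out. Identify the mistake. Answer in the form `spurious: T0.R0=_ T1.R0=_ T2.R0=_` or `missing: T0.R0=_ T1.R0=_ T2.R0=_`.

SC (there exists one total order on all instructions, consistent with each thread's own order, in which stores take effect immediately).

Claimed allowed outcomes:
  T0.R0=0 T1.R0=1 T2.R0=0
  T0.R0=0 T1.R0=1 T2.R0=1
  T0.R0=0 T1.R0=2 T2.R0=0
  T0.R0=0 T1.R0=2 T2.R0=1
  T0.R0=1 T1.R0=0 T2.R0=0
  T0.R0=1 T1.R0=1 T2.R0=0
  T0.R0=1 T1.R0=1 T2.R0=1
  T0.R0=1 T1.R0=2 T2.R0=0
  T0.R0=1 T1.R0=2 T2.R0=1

missing: T0.R0=1 T1.R0=0 T2.R0=1

outcome vector order: (T0.R0,T1.R0,T2.R0)
[SC] allowed = {<0 1 0>; <0 1 1>; <0 2 0>; <0 2 1>; <1 0 0>; <1 0 1>; <1 1 0>; <1 1 1>; <1 2 0>; <1 2 1>}
SC∖claimed = {<1 0 1>}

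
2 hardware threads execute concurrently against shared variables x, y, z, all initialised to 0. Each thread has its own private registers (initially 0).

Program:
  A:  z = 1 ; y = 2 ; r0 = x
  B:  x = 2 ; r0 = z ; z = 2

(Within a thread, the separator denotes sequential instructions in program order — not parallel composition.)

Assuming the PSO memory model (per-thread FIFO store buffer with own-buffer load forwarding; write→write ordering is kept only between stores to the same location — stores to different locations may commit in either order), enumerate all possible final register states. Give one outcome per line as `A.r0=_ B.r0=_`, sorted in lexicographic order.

outcome vector order: (A.r0,B.r0)
|PSO outcomes| = 4

A.r0=0 B.r0=0
A.r0=0 B.r0=1
A.r0=2 B.r0=0
A.r0=2 B.r0=1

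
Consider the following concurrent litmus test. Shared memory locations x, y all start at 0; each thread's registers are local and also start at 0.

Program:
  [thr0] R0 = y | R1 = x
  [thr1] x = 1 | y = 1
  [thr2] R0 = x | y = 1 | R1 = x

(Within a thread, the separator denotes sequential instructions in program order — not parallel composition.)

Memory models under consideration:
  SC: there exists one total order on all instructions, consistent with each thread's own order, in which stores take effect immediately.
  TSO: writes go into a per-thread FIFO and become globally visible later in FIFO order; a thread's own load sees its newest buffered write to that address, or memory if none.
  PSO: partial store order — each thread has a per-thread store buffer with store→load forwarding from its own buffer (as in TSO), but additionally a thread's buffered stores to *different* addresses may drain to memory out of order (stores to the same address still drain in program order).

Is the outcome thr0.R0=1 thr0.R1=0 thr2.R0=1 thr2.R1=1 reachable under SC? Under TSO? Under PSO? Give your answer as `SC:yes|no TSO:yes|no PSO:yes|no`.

SC:no TSO:no PSO:yes

outcome vector order: (thr0.R0,thr0.R1,thr2.R0,thr2.R1)
[SC] allowed = {0/0/0/0, 0/0/0/1, 0/0/1/1, 0/1/0/0, 0/1/0/1, 0/1/1/1, 1/0/0/0, 1/0/0/1, 1/1/0/0, 1/1/0/1, 1/1/1/1}
[TSO] allowed = {0/0/0/0, 0/0/0/1, 0/0/1/1, 0/1/0/0, 0/1/0/1, 0/1/1/1, 1/0/0/0, 1/0/0/1, 1/1/0/0, 1/1/0/1, 1/1/1/1}
[PSO] allowed = {0/0/0/0, 0/0/0/1, 0/0/1/1, 0/1/0/0, 0/1/0/1, 0/1/1/1, 1/0/0/0, 1/0/0/1, 1/0/1/1, 1/1/0/0, 1/1/0/1, 1/1/1/1}
target 1/0/1/1 ∈ {PSO}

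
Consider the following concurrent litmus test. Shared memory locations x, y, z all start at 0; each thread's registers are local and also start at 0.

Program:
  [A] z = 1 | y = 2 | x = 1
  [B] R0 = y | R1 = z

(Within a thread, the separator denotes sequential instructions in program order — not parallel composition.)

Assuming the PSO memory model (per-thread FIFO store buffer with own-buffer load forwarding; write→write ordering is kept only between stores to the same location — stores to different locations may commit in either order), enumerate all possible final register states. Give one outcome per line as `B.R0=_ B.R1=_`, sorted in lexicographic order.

outcome vector order: (B.R0,B.R1)
|PSO outcomes| = 4

B.R0=0 B.R1=0
B.R0=0 B.R1=1
B.R0=2 B.R1=0
B.R0=2 B.R1=1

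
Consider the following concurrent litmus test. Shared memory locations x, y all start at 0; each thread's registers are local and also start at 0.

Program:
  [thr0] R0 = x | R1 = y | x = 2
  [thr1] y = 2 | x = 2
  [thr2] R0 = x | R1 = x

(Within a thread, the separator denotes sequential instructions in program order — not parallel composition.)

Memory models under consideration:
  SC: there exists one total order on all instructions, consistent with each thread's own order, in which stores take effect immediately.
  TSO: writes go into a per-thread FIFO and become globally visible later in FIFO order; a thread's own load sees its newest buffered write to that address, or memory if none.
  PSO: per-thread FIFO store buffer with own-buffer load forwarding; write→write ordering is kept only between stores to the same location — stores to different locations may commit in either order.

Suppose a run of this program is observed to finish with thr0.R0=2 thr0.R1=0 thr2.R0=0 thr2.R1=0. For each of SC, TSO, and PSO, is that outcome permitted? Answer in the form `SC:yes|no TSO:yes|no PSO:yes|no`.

outcome vector order: (thr0.R0,thr0.R1,thr2.R0,thr2.R1)
[SC] allowed = {0000 0002 0022 0200 0202 0222 2200 2202 2222}
[TSO] allowed = {0000 0002 0022 0200 0202 0222 2200 2202 2222}
[PSO] allowed = {0000 0002 0022 0200 0202 0222 2000 2002 2022 2200 2202 2222}
target 2000 ∈ {PSO}

SC:no TSO:no PSO:yes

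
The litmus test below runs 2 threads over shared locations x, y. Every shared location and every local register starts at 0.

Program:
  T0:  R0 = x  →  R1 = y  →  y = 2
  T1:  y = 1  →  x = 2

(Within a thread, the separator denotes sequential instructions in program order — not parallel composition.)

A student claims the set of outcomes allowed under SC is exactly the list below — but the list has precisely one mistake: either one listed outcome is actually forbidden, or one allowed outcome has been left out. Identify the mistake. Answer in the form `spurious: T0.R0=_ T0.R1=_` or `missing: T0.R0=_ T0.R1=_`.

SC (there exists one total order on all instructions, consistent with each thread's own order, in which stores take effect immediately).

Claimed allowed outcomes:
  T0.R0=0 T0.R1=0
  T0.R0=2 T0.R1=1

missing: T0.R0=0 T0.R1=1

outcome vector order: (T0.R0,T0.R1)
[SC] allowed = {<0 0> <0 1> <2 1>}
SC∖claimed = {<0 1>}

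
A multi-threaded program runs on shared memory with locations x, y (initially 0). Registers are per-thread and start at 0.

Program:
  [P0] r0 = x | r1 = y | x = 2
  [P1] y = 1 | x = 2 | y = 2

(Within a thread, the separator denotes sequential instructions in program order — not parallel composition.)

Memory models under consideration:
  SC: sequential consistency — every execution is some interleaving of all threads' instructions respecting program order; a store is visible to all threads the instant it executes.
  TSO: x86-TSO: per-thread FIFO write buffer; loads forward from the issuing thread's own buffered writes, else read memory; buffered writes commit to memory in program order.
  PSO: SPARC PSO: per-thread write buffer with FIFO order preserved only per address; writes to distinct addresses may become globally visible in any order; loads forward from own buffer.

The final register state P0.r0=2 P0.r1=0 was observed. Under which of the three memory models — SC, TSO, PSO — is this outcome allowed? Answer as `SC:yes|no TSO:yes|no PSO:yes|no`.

SC:no TSO:no PSO:yes

outcome vector order: (P0.r0,P0.r1)
[SC] allowed = {0/0; 0/1; 0/2; 2/1; 2/2}
[TSO] allowed = {0/0; 0/1; 0/2; 2/1; 2/2}
[PSO] allowed = {0/0; 0/1; 0/2; 2/0; 2/1; 2/2}
target 2/0 ∈ {PSO}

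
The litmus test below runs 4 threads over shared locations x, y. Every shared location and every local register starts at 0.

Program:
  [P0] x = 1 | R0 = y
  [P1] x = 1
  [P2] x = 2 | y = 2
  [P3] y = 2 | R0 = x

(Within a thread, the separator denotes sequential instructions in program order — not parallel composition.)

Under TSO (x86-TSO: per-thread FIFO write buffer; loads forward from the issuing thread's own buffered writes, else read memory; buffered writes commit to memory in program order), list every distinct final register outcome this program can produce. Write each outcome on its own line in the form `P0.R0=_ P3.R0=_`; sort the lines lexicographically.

outcome vector order: (P0.R0,P3.R0)
|TSO outcomes| = 6

P0.R0=0 P3.R0=0
P0.R0=0 P3.R0=1
P0.R0=0 P3.R0=2
P0.R0=2 P3.R0=0
P0.R0=2 P3.R0=1
P0.R0=2 P3.R0=2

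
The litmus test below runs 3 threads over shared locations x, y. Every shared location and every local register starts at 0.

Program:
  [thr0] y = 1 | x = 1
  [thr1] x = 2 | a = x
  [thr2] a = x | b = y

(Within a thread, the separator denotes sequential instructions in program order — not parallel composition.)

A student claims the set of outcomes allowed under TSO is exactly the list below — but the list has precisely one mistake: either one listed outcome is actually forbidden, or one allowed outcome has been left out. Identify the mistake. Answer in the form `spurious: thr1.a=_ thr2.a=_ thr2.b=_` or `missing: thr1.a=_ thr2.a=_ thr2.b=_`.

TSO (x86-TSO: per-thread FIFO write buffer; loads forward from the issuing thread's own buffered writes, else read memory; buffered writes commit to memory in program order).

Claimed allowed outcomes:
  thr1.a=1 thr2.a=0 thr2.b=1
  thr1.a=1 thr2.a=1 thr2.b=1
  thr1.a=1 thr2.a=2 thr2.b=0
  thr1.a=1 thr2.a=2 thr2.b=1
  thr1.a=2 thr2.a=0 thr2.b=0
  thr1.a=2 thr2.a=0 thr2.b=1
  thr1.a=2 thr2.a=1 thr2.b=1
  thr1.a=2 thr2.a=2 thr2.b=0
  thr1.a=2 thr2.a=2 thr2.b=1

missing: thr1.a=1 thr2.a=0 thr2.b=0

outcome vector order: (thr1.a,thr2.a,thr2.b)
TSO (10): <1 0 0>; <1 0 1>; <1 1 1>; <1 2 0>; <1 2 1>; <2 0 0>; <2 0 1>; <2 1 1>; <2 2 0>; <2 2 1>
TSO∖claimed = {<1 0 0>}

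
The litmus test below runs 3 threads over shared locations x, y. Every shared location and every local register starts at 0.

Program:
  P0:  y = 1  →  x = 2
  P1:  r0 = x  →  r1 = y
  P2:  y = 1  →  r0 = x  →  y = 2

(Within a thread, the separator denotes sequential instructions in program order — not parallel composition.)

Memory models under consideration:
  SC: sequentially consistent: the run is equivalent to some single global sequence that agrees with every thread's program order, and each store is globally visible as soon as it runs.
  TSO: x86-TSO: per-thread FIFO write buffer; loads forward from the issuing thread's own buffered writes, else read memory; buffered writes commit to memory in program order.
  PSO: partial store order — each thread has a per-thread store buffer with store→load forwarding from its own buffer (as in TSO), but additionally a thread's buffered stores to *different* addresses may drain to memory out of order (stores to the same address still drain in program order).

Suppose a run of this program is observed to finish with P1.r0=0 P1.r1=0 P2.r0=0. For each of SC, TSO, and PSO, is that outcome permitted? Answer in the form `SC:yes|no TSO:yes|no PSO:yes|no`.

outcome vector order: (P1.r0,P1.r1,P2.r0)
SC: 10 outcomes — {000, 002, 010, 012, 020, 022, 210, 212, 220, 222}
TSO: 10 outcomes — {000, 002, 010, 012, 020, 022, 210, 212, 220, 222}
PSO: 12 outcomes — {000, 002, 010, 012, 020, 022, 200, 202, 210, 212, 220, 222}
target 000 ∈ {SC,TSO,PSO}

SC:yes TSO:yes PSO:yes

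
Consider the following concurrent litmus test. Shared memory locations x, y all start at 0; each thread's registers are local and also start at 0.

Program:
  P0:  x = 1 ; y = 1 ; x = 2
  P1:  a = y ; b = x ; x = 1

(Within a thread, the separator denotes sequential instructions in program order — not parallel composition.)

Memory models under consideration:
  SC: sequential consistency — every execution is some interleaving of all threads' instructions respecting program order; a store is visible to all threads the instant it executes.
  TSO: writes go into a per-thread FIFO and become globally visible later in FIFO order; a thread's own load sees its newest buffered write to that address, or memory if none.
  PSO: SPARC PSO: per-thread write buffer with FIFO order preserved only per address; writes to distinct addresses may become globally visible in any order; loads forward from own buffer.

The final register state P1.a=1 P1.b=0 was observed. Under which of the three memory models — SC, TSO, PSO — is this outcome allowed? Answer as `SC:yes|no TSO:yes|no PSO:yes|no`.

outcome vector order: (P1.a,P1.b)
under SC → 00 01 02 11 12
under TSO → 00 01 02 11 12
under PSO → 00 01 02 10 11 12
target 10 ∈ {PSO}

SC:no TSO:no PSO:yes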